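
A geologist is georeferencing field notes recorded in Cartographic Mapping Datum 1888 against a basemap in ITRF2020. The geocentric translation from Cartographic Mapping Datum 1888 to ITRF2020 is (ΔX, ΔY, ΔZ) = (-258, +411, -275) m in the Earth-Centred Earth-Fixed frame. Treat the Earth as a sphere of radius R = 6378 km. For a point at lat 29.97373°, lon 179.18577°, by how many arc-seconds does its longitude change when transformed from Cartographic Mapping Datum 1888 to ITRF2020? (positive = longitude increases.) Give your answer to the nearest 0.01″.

Δλ = -15.21″

sin φ = 0.499603, cos φ = 0.866255, sin λ = 0.014211, cos λ = -0.999899.
East component: ΔE = −sin λ·ΔX + cos λ·ΔY = −(0.014211)(-258) + (-0.999899)(411) = -407.29 m.
1° of latitude spans πR/180 = 111317 m; at latitude φ, 1° of longitude spans that × cos φ = 96428.9 m, so Δλ = -407.29 / 96428.9 × 3600 = -15.206″.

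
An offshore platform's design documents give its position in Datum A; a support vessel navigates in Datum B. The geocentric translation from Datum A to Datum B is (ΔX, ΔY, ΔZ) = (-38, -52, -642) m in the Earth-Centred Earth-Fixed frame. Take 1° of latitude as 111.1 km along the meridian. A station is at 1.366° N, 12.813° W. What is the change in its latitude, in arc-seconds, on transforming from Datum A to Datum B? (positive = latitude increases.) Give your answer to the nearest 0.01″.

sin φ = 0.023839, cos φ = 0.999716, sin λ = -0.221770, cos λ = 0.975099.
North component: ΔN = −sin φ cos λ·ΔX − sin φ sin λ·ΔY + cos φ·ΔZ = −(0.023839)(0.975099)(-38) − (0.023839)(-0.221770)(-52) + (0.999716)(-642) = -641.21 m.
1° of latitude spans 111100 m, so Δφ = -641.21 / 111100 × 3600 = -20.777″.

Δφ = -20.78″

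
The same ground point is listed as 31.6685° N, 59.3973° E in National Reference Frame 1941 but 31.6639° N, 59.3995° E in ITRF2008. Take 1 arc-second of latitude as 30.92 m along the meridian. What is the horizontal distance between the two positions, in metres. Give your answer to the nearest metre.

553 m

Δφ = 31.6639° − 31.6685° = -0.0046°; Δλ = 59.3995° − 59.3973° = +0.0022°.
1° of latitude = 3600 × 30.92 = 111312 m.
ΔN = Δφ × 111312 = -512.0 m; ΔE = Δλ × 111312 × cos(31.6685°) = +0.0022 × 111312 × 0.851100 = 208.4 m.
Distance = √(ΔE² + ΔN²) = √(208.4² + (-512.0)²) = 552.8 m.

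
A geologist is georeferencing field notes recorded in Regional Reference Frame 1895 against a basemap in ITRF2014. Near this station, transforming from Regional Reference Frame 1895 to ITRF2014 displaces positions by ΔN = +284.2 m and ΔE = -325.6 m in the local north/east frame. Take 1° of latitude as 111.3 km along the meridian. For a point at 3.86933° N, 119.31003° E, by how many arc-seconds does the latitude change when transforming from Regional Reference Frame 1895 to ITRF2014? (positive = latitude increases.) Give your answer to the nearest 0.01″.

1° of latitude = 111.3 km, so Δφ = 284.2 / 111300 = 0.0025535° = 9.192″.

Δφ = 9.19″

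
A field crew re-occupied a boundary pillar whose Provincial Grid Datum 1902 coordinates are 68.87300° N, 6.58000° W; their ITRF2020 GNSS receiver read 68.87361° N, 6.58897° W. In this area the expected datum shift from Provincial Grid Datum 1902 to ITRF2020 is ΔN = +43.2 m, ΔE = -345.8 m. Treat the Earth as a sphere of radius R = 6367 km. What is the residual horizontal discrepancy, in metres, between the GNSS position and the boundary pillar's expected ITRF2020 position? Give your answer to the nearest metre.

28 m

Observed coordinate differences: Δφ = +0.00061°, Δλ = -0.00897°.
Converting to metres (1° lat = 111125 m, cos φ = 0.360436): observed ΔN = 67.8 m, observed ΔE = -359.3 m.
Subtracting the expected shift leaves a residual of 67.8 − (43.2) = 24.6 m north and -359.3 − (-345.8) = -13.5 m east.
Residual distance = √(24.6² + (-13.5)²) = 28.0 m.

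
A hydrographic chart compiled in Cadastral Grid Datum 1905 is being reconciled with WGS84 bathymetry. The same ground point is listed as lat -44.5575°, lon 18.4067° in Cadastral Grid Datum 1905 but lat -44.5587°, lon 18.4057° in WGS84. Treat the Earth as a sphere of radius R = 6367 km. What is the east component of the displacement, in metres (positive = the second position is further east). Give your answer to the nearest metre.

ΔE = -79 m

Δφ = -44.5587° − -44.5575° = -0.0012°; Δλ = 18.4057° − 18.4067° = -0.0010°.
1° along a meridian = πR/180 = 111125 m.
ΔN = Δφ × 111125 = -133.4 m; ΔE = Δλ × 111125 × cos(-44.5575°) = -0.0010 × 111125 × 0.712547 = -79.2 m.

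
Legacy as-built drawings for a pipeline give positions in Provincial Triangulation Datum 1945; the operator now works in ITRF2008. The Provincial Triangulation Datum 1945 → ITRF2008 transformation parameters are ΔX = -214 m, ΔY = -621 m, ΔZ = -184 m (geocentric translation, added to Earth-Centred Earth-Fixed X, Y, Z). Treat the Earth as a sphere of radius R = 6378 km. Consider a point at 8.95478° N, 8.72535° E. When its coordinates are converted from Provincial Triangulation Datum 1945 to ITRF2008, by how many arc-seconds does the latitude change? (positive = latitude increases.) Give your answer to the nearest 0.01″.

sin φ = 0.155655, cos φ = 0.987811, sin λ = 0.151698, cos λ = 0.988427.
North component: ΔN = −sin φ cos λ·ΔX − sin φ sin λ·ΔY + cos φ·ΔZ = −(0.155655)(0.988427)(-214) − (0.155655)(0.151698)(-621) + (0.987811)(-184) = -134.17 m.
1° of latitude spans πR/180 = 111317 m, so Δφ = -134.17 / 111317 × 3600 = -4.339″.

Δφ = -4.34″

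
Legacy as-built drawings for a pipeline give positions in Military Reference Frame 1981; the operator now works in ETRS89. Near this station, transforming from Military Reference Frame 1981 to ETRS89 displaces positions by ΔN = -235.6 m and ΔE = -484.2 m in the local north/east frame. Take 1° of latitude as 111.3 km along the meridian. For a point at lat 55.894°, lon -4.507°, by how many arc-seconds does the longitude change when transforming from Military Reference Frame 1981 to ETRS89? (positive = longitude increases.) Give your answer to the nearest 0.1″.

At latitude 55.894°, cos φ = 0.560726.
1° of longitude at this latitude = 111.3 × cos φ = 62.41 km, so Δλ = -484.2 / 62408.8 = -0.0077585° = -27.931″.

Δλ = -27.9″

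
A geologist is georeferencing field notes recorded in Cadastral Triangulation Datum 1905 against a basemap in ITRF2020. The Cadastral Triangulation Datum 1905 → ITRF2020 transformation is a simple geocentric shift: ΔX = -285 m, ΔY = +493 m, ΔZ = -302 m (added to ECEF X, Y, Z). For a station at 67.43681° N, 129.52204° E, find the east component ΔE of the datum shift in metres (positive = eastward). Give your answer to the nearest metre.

At φ = 67.43681°, λ = 129.52204°: sin φ = 0.923457, cos φ = 0.383702, sin λ = 0.771380, cos λ = -0.636375.
ΔE = −sin λ·ΔX + cos λ·ΔY = −(0.771380)·(-285) + (-0.636375)·(493) = -93.89 m.

ΔE = -94 m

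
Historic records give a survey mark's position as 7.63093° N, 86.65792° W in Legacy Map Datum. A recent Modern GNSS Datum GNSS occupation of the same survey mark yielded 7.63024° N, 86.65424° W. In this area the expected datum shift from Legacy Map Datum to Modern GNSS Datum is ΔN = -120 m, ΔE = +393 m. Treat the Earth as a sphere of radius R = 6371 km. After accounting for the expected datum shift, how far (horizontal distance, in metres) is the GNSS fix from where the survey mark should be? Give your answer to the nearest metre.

45 m

Observed coordinate differences: Δφ = -0.00069°, Δλ = +0.00368°.
Converting to metres (1° lat = 111195 m, cos φ = 0.991144): observed ΔN = -76.7 m, observed ΔE = 405.6 m.
Subtracting the expected shift leaves a residual of -76.7 − (-120) = 43.3 m north and 405.6 − (393) = 12.6 m east.
Residual distance = √(43.3² + 12.6²) = 45.1 m.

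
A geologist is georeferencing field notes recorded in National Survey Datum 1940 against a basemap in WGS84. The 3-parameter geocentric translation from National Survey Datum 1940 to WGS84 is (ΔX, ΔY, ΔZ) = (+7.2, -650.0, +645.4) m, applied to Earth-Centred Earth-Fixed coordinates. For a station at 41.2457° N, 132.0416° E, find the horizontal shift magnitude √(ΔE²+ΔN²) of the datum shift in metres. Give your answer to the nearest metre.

The local east axis at (φ, λ) is (−sin λ, cos λ, 0), so ΔE = −sin(132.0416°)·7.2 + cos(132.0416°)·(-650.0) = 429.94 m.
The local north axis is (−sin φ cos λ, −sin φ sin λ, cos φ), giving ΔN = 3.179 + 318.258 + 485.269 = 806.71 m.
Horizontal magnitude = √(ΔE² + ΔN²) = √(429.94² + 806.71²) = 914.12 m.

914 m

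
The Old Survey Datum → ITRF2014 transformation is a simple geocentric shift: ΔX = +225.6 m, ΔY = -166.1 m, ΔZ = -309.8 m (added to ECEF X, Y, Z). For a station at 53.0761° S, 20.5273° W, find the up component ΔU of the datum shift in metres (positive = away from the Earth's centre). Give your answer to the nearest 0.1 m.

The local up (radial) axis is (cos φ cos λ, cos φ sin λ, sin φ), giving ΔU = 126.925 + 34.990 + 247.665 = 409.58 m.

ΔU = 409.6 m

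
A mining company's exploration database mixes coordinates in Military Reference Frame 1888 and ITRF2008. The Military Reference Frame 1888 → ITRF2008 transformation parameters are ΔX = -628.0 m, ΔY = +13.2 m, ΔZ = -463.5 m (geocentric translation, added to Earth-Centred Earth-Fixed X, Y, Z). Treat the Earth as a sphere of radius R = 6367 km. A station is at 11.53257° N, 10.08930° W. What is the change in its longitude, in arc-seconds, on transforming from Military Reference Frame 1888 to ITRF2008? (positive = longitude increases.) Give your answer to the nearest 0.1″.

sin φ = 0.199925, cos φ = 0.979811, sin λ = -0.175183, cos λ = 0.984536.
East component: ΔE = −sin λ·ΔX + cos λ·ΔY = −(-0.175183)(-628.0) + (0.984536)(13.2) = -97.02 m.
1° of latitude spans πR/180 = 111125 m; at latitude φ, 1° of longitude spans that × cos φ = 108881.6 m, so Δλ = -97.02 / 108881.6 × 3600 = -3.208″.

Δλ = -3.2″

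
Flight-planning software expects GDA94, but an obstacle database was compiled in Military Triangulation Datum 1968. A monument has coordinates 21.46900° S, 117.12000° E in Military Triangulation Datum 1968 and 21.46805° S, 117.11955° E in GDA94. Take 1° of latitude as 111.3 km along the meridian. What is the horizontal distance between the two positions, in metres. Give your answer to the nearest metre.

Δφ = -21.46805° − -21.46900° = +0.00095°; Δλ = 117.11955° − 117.12000° = -0.00045°.
ΔN = Δφ × 111300 = 105.7 m; ΔE = Δλ × 111300 × cos(-21.46900°) = -0.00045 × 111300 × 0.930616 = -46.6 m.
Distance = √(ΔE² + ΔN²) = √((-46.6)² + 105.7²) = 115.6 m.

116 m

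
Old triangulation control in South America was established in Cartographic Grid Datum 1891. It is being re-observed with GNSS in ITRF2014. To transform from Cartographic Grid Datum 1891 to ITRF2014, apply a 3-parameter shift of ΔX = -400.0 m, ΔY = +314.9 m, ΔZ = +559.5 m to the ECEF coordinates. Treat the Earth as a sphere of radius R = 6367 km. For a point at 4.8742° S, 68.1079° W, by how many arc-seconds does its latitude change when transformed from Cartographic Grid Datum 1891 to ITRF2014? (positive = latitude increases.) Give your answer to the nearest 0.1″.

Δφ = 16.8″

sin φ = -0.084968, cos φ = 0.996384, sin λ = -0.927888, cos λ = 0.372860.
North component: ΔN = −sin φ cos λ·ΔX − sin φ sin λ·ΔY + cos φ·ΔZ = −(-0.084968)(0.372860)(-400.0) − (-0.084968)(-0.927888)(314.9) + (0.996384)(559.5) = 519.98 m.
1° of latitude spans πR/180 = 111125 m, so Δφ = 519.98 / 111125 × 3600 = 16.845″.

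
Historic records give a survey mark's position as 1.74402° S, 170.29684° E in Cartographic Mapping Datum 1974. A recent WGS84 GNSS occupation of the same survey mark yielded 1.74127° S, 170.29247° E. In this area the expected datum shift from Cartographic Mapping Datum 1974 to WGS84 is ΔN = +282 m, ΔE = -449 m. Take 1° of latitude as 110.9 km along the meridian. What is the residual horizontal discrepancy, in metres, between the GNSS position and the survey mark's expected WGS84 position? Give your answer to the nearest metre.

Observed coordinate differences: Δφ = +0.00275°, Δλ = -0.00437°.
Converting to metres (1° lat = 110900 m, cos φ = 0.999537): observed ΔN = 305.0 m, observed ΔE = -484.4 m.
Subtracting the expected shift leaves a residual of 305.0 − (282) = 23.0 m north and -484.4 − (-449) = -35.4 m east.
Residual distance = √(23.0² + (-35.4)²) = 42.2 m.

42 m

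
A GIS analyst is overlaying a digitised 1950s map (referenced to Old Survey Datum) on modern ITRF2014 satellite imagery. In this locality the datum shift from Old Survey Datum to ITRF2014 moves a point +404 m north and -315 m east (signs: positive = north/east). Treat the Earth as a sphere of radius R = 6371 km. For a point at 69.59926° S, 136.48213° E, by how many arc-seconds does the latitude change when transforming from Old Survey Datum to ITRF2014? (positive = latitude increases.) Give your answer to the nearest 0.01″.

On a sphere of radius R, 1 rad of latitude = R, so Δφ = ΔN / R = 404.0 / 6371000 = 6.3412e-05 rad = 13.080″.

Δφ = 13.08″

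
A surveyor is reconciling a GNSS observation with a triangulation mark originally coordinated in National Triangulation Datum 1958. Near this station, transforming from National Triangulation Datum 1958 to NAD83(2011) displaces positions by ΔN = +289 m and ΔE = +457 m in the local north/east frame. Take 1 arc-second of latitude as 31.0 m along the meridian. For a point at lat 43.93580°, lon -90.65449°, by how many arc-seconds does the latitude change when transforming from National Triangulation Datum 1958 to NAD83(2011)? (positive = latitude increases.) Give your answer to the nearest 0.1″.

Δφ = 9.3″

1″ of latitude = 31.00 m, so Δφ = 289.0 / 31.00 = 9.323″.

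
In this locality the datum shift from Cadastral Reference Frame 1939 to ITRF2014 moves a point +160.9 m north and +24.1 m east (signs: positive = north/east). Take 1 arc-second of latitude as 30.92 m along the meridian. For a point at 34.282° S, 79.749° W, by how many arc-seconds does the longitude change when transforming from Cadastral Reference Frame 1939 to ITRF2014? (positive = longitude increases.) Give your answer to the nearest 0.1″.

Δλ = 0.9″

At latitude -34.282°, cos φ = 0.826275.
1″ of longitude at this latitude = 30.92 × cos φ = 25.5484 m, so Δλ = 24.1 / 25.5484 = 0.943″.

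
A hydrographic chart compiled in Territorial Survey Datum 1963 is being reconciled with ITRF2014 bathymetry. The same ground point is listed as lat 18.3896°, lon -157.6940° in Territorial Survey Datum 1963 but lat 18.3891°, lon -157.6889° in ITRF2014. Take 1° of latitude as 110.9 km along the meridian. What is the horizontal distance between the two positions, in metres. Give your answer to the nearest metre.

540 m

Δφ = 18.3891° − 18.3896° = -0.0005°; Δλ = -157.6889° − -157.6940° = +0.0051°.
ΔN = Δφ × 110900 = -55.5 m; ΔE = Δλ × 110900 × cos(18.3896°) = +0.0051 × 110900 × 0.948933 = 536.7 m.
Distance = √(ΔE² + ΔN²) = √(536.7² + (-55.5)²) = 539.6 m.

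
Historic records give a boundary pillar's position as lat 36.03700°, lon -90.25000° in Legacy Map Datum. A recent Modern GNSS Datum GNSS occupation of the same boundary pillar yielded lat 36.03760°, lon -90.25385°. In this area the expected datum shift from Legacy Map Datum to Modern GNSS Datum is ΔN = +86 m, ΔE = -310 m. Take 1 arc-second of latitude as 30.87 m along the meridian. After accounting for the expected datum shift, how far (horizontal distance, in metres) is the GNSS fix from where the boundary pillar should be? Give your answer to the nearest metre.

Observed coordinate differences: Δφ = +0.00060°, Δλ = -0.00385°.
Converting to metres (1° lat = 111132 m, cos φ = 0.808637): observed ΔN = 66.7 m, observed ΔE = -346.0 m.
Subtracting the expected shift leaves a residual of 66.7 − (86) = -19.3 m north and -346.0 − (-310) = -36.0 m east.
Residual distance = √((-19.3)² + (-36.0)²) = 40.8 m.

41 m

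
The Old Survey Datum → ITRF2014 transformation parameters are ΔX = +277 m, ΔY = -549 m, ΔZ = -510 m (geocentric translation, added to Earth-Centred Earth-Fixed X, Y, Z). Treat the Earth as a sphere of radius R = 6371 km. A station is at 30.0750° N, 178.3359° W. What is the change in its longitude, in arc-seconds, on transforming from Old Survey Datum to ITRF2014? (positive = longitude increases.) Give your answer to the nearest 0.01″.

Δλ = 20.83″

sin φ = 0.501133, cos φ = 0.865370, sin λ = -0.029040, cos λ = -0.999578.
East component: ΔE = −sin λ·ΔX + cos λ·ΔY = −(-0.029040)(277) + (-0.999578)(-549) = 556.81 m.
1° of latitude spans πR/180 = 111195 m; at latitude φ, 1° of longitude spans that × cos φ = 96224.8 m, so Δλ = 556.81 / 96224.8 × 3600 = 20.832″.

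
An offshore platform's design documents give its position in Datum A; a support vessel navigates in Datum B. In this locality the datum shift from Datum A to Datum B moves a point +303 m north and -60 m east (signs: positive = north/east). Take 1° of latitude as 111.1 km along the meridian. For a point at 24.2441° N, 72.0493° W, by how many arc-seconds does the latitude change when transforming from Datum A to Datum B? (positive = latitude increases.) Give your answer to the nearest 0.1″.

1° of latitude = 111.1 km, so Δφ = 303.0 / 111100 = 0.0027273° = 9.818″.

Δφ = 9.8″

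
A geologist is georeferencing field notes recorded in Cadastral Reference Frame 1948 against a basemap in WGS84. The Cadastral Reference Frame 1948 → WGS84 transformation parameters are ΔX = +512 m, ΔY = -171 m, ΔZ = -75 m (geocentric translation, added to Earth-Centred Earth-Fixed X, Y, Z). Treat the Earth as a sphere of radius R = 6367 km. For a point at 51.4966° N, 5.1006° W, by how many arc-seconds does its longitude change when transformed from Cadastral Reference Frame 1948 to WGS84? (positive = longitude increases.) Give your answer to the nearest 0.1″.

sin φ = 0.782571, cos φ = 0.622561, sin λ = -0.088905, cos λ = 0.996040.
East component: ΔE = −sin λ·ΔX + cos λ·ΔY = −(-0.088905)(512) + (0.996040)(-171) = -124.80 m.
1° of latitude spans πR/180 = 111125 m; at latitude φ, 1° of longitude spans that × cos φ = 69182.2 m, so Δλ = -124.80 / 69182.2 × 3600 = -6.494″.

Δλ = -6.5″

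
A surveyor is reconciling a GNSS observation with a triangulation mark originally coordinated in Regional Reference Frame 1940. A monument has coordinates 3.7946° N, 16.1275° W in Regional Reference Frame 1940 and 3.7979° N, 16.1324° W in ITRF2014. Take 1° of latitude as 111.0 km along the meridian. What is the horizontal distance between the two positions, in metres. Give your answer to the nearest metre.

Δφ = 3.7979° − 3.7946° = +0.0033°; Δλ = -16.1324° − -16.1275° = -0.0049°.
ΔN = Δφ × 111000 = 366.3 m; ΔE = Δλ × 111000 × cos(3.7946°) = -0.0049 × 111000 × 0.997808 = -542.7 m.
Distance = √(ΔE² + ΔN²) = √((-542.7)² + 366.3²) = 654.8 m.

655 m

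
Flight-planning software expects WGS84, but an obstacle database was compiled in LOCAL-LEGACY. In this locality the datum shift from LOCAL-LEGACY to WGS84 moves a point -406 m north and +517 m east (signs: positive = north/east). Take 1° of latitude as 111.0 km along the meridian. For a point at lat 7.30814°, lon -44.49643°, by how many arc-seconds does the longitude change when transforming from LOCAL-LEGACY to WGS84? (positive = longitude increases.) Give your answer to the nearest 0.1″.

Δλ = 16.9″

At latitude 7.30814°, cos φ = 0.991876.
1° of longitude at this latitude = 111.0 × cos φ = 110.10 km, so Δλ = 517.0 / 110098.3 = 0.0046958° = 16.905″.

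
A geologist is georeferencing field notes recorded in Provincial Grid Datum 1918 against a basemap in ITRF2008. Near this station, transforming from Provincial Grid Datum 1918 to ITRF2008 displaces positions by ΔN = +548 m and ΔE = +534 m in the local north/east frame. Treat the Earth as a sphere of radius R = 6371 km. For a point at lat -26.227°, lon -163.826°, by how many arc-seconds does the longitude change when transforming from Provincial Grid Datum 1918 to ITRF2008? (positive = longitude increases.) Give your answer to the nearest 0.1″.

Δλ = 19.3″

At latitude -26.227°, cos φ = 0.897050.
One radian of longitude at latitude φ spans R cos φ, so Δλ = ΔE / (R cos φ) = 534.0 / (6371000 × 0.897050) = 9.3437e-05 rad = 19.273″.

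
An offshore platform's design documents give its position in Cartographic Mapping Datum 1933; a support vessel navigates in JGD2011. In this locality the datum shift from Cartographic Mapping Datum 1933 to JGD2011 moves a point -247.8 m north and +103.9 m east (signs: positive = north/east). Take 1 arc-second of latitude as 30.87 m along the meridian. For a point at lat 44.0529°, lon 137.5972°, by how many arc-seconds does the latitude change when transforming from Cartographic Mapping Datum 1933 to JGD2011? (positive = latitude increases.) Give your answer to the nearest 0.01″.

Δφ = -8.03″

1″ of latitude = 30.87 m, so Δφ = -247.8 / 30.87 = -8.027″.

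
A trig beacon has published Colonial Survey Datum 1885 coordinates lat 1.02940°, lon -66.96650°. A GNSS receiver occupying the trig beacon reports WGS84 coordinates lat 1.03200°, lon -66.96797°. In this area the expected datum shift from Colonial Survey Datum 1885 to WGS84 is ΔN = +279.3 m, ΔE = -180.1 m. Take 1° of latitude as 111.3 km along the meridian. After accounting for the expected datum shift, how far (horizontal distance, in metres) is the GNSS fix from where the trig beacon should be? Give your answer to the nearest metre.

19 m

Observed coordinate differences: Δφ = +0.00260°, Δλ = -0.00147°.
Converting to metres (1° lat = 111300 m, cos φ = 0.999839): observed ΔN = 289.4 m, observed ΔE = -163.6 m.
Subtracting the expected shift leaves a residual of 289.4 − (279.3) = 10.1 m north and -163.6 − (-180.1) = 16.5 m east.
Residual distance = √(10.1² + 16.5²) = 19.3 m.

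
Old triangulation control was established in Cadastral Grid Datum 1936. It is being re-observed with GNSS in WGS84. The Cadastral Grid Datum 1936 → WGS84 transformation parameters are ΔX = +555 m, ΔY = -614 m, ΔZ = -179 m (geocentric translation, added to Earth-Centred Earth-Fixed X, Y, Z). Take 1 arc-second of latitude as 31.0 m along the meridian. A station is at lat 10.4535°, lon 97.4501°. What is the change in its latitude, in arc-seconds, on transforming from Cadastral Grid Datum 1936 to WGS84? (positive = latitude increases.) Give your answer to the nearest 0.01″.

sin φ = 0.181437, cos φ = 0.983402, sin λ = 0.991558, cos λ = -0.129663.
North component: ΔN = −sin φ cos λ·ΔX − sin φ sin λ·ΔY + cos φ·ΔZ = −(0.181437)(-0.129663)(555) − (0.181437)(0.991558)(-614) + (0.983402)(-179) = -52.51 m.
1° of latitude spans 3600 × 31.00 = 111600 m, so Δφ = -52.51 / 111600 × 3600 = -1.694″.

Δφ = -1.69″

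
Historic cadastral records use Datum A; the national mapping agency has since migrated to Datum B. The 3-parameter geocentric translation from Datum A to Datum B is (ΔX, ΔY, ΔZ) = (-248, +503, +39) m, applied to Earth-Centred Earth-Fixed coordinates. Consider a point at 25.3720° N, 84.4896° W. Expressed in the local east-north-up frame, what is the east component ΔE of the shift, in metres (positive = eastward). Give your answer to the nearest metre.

At φ = 25.3720°, λ = -84.4896°: sin φ = 0.428494, cos φ = 0.903545, sin λ = -0.995379, cos λ = 0.096026.
ΔE = −sin λ·ΔX + cos λ·ΔY = −(-0.995379)·(-248) + (0.096026)·(503) = -198.55 m.

ΔE = -199 m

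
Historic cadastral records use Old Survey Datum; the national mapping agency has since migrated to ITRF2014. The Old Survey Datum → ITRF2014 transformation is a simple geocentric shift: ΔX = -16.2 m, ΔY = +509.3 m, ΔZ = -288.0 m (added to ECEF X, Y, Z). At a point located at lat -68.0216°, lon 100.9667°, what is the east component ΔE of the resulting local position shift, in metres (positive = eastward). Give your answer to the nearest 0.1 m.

At φ = -68.0216°, λ = 100.9667°: sin φ = -0.927325, cos φ = 0.374257, sin λ = 0.981738, cos λ = -0.190238.
ΔE = −sin λ·ΔX + cos λ·ΔY = −(0.981738)·(-16.2) + (-0.190238)·(509.3) = -80.98 m.

ΔE = -81.0 m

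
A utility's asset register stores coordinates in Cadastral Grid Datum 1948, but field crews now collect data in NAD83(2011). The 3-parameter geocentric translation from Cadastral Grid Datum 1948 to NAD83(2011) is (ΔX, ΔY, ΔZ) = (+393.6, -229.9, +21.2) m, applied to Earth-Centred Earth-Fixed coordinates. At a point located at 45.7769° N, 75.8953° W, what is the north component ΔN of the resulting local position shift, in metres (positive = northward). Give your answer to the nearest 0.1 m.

The local north axis is (−sin φ cos λ, −sin φ sin λ, cos φ), giving ΔN = -68.738 − 159.786 + 14.786 = -213.74 m.

ΔN = -213.7 m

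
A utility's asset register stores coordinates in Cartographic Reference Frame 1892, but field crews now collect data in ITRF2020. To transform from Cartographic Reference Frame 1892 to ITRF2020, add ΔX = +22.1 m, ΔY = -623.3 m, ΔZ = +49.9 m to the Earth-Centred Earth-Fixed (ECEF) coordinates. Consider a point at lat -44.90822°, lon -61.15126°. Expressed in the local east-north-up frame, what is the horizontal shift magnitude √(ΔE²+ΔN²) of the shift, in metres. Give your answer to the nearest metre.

512 m

The local east axis at (φ, λ) is (−sin λ, cos λ, 0), so ΔE = −sin(-61.15126°)·22.1 + cos(-61.15126°)·(-623.3) = -281.38 m.
The local north axis is (−sin φ cos λ, −sin φ sin λ, cos φ), giving ΔN = 7.528 + 385.423 + 35.341 = 428.29 m.
Horizontal magnitude = √(ΔE² + ΔN²) = √((-281.38)² + 428.29²) = 512.46 m.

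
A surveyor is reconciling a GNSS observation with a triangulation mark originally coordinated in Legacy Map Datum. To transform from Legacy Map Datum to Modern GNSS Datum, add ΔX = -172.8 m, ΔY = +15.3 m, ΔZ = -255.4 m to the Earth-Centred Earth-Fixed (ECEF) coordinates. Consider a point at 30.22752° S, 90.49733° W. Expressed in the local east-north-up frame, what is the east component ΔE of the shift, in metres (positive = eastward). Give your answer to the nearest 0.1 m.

At φ = -30.22752°, λ = -90.49733°: sin φ = -0.503435, cos φ = 0.864033, sin λ = -0.999962, cos λ = -0.008680.
ΔE = −sin λ·ΔX + cos λ·ΔY = −(-0.999962)·(-172.8) + (-0.008680)·(15.3) = -172.93 m.

ΔE = -172.9 m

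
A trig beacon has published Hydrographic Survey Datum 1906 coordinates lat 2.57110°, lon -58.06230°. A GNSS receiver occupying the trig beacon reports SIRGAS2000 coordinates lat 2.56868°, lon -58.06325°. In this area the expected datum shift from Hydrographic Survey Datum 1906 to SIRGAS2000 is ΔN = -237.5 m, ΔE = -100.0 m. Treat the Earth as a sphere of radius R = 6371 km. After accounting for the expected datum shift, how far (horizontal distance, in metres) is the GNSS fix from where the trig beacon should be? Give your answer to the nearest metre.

32 m

Observed coordinate differences: Δφ = -0.00242°, Δλ = -0.00095°.
Converting to metres (1° lat = 111195 m, cos φ = 0.998993): observed ΔN = -269.1 m, observed ΔE = -105.5 m.
Subtracting the expected shift leaves a residual of -269.1 − (-237.5) = -31.6 m north and -105.5 − (-100.0) = -5.5 m east.
Residual distance = √((-31.6)² + (-5.5)²) = 32.1 m.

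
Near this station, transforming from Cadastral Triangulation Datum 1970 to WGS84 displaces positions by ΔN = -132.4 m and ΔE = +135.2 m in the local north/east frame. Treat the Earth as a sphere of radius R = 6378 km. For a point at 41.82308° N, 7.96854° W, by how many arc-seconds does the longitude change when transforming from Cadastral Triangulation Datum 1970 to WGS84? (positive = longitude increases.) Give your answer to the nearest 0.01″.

At latitude 41.82308°, cos φ = 0.745207.
One radian of longitude at latitude φ spans R cos φ, so Δλ = ΔE / (R cos φ) = 135.2 / (6378000 × 0.745207) = 2.8446e-05 rad = 5.867″.

Δλ = 5.87″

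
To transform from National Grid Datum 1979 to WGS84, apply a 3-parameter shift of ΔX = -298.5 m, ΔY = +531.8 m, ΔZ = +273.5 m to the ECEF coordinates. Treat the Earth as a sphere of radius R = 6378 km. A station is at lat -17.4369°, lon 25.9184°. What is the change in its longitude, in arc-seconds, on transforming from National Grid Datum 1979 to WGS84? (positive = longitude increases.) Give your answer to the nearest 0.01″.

Δλ = 20.64″

sin φ = -0.299655, cos φ = 0.954048, sin λ = 0.437091, cos λ = 0.899417.
East component: ΔE = −sin λ·ΔX + cos λ·ΔY = −(0.437091)(-298.5) + (0.899417)(531.8) = 608.78 m.
1° of latitude spans πR/180 = 111317 m; at latitude φ, 1° of longitude spans that × cos φ = 106201.8 m, so Δλ = 608.78 / 106201.8 × 3600 = 20.636″.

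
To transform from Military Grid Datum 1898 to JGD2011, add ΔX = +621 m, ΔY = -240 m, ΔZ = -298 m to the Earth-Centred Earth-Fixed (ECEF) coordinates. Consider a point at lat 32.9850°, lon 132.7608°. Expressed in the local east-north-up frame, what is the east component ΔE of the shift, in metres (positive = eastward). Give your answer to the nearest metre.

The local east axis at (φ, λ) is (−sin λ, cos λ, 0), so ΔE = −sin(132.7608°)·621 + cos(132.7608°)·(-240) = -292.99 m.

ΔE = -293 m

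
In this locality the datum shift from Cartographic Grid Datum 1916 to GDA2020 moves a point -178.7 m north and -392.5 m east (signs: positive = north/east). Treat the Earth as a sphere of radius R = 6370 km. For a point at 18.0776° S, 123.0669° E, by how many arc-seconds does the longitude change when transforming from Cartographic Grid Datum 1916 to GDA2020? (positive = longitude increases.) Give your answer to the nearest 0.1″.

At latitude -18.0776°, cos φ = 0.950637.
One radian of longitude at latitude φ spans R cos φ, so Δλ = ΔE / (R cos φ) = -392.5 / (6370000 × 0.950637) = -6.4816e-05 rad = -13.369″.

Δλ = -13.4″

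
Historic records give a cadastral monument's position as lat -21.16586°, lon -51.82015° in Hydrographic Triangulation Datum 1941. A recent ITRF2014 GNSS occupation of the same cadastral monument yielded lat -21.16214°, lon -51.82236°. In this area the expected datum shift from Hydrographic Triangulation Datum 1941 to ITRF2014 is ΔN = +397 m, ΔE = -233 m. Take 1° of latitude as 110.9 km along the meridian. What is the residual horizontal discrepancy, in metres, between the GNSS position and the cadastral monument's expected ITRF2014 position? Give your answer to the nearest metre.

16 m

Observed coordinate differences: Δφ = +0.00372°, Δλ = -0.00221°.
Converting to metres (1° lat = 110900 m, cos φ = 0.932539): observed ΔN = 412.5 m, observed ΔE = -228.6 m.
Subtracting the expected shift leaves a residual of 412.5 − (397) = 15.5 m north and -228.6 − (-233) = 4.4 m east.
Residual distance = √(15.5² + 4.4²) = 16.2 m.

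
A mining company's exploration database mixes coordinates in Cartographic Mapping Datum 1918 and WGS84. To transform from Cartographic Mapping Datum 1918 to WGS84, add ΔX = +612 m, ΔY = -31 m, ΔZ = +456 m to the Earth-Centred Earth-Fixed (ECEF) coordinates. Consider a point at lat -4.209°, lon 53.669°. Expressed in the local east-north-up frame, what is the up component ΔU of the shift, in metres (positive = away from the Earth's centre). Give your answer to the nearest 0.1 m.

The local up (radial) axis is (cos φ cos λ, cos φ sin λ, sin φ), giving ΔU = 361.601 − 24.906 − 33.468 = 303.23 m.

ΔU = 303.2 m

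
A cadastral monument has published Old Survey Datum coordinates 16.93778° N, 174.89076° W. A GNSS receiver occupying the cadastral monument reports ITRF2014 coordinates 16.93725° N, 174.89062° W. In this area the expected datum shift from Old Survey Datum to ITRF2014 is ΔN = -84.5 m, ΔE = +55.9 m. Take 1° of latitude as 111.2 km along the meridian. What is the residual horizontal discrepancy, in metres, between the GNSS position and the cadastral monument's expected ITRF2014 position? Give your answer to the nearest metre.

Observed coordinate differences: Δφ = -0.00053°, Δλ = +0.00014°.
Converting to metres (1° lat = 111200 m, cos φ = 0.956622): observed ΔN = -58.9 m, observed ΔE = 14.9 m.
Subtracting the expected shift leaves a residual of -58.9 − (-84.5) = 25.6 m north and 14.9 − (55.9) = -41.0 m east.
Residual distance = √(25.6² + (-41.0)²) = 48.3 m.

48 m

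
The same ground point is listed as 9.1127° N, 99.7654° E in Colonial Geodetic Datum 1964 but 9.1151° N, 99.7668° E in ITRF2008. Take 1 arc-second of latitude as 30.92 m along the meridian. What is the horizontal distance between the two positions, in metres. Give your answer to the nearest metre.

308 m

Δφ = 9.1151° − 9.1127° = +0.0024°; Δλ = 99.7668° − 99.7654° = +0.0014°.
1° of latitude = 3600 × 30.92 = 111312 m.
ΔN = Δφ × 111312 = 267.1 m; ΔE = Δλ × 111312 × cos(9.1127°) = +0.0014 × 111312 × 0.987379 = 153.9 m.
Distance = √(ΔE² + ΔN²) = √(153.9² + 267.1²) = 308.3 m.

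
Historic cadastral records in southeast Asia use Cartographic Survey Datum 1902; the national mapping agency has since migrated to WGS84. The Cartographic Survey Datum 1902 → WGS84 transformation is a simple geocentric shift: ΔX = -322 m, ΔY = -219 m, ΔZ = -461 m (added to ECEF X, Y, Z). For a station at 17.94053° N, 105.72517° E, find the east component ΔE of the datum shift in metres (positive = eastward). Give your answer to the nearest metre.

ΔE = 369 m

At φ = 17.94053°, λ = 105.72517°: sin φ = 0.308030, cos φ = 0.951377, sin λ = 0.962573, cos λ = -0.271023.
ΔE = −sin λ·ΔX + cos λ·ΔY = −(0.962573)·(-322) + (-0.271023)·(-219) = 369.30 m.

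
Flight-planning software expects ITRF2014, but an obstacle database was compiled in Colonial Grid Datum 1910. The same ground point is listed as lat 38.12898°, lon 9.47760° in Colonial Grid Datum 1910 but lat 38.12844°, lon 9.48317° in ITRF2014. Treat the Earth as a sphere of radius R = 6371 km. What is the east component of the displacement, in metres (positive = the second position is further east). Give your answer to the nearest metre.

Δφ = 38.12844° − 38.12898° = -0.00054°; Δλ = 9.48317° − 9.47760° = +0.00557°.
1° along a meridian = πR/180 = 111195 m.
ΔN = Δφ × 111195 = -60.0 m; ΔE = Δλ × 111195 × cos(38.12898°) = +0.00557 × 111195 × 0.786623 = 487.2 m.

ΔE = 487 m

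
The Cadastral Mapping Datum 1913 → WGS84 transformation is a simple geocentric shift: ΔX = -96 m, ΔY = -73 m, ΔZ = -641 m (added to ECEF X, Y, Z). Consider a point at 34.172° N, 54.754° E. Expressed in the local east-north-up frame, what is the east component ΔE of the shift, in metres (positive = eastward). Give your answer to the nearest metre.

The local east axis at (φ, λ) is (−sin λ, cos λ, 0), so ΔE = −sin(54.754°)·(-96) + cos(54.754°)·(-73) = 36.27 m.

ΔE = 36 m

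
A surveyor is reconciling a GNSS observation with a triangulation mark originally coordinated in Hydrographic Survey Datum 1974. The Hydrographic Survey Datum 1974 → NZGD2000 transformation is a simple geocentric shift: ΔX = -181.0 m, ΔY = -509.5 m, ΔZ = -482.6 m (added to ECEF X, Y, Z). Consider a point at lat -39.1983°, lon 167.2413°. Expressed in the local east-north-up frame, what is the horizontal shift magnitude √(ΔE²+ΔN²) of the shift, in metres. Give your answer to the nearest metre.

632 m

At φ = -39.1983°, λ = 167.2413°: sin φ = -0.632006, cos φ = 0.774963, sin λ = 0.220846, cos λ = -0.975309.
ΔE = −sin λ·ΔX + cos λ·ΔY = −(0.220846)·(-181.0) + (-0.975309)·(-509.5) = 536.89 m.
ΔN = −sin φ cos λ·ΔX − sin φ sin λ·ΔY + cos φ·ΔZ = −(-0.632006)(-0.975309)(-181.0) − (-0.632006)(0.220846)(-509.5) + (0.774963)(-482.6) = -333.54 m.
Horizontal magnitude = √(ΔE² + ΔN²) = √(536.89² + (-333.54)²) = 632.06 m.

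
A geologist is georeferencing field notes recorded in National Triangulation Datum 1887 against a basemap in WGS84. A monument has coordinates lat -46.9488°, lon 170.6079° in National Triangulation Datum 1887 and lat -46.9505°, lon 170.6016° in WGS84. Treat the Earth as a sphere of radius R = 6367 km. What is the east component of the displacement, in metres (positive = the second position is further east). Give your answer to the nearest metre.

ΔE = -478 m

Δφ = -46.9505° − -46.9488° = -0.0017°; Δλ = 170.6016° − 170.6079° = -0.0063°.
1° along a meridian = πR/180 = 111125 m.
ΔN = Δφ × 111125 = -188.9 m; ΔE = Δλ × 111125 × cos(-46.9488°) = -0.0063 × 111125 × 0.682652 = -477.9 m.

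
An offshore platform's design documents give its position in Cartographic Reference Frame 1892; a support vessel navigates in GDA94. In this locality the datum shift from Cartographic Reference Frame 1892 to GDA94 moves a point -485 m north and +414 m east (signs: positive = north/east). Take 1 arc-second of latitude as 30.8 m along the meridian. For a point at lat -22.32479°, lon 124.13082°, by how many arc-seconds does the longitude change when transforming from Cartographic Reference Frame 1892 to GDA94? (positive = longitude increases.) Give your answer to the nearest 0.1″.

At latitude -22.32479°, cos φ = 0.925045.
1″ of longitude at this latitude = 30.80 × cos φ = 28.4914 m, so Δλ = 414.0 / 28.4914 = 14.531″.

Δλ = 14.5″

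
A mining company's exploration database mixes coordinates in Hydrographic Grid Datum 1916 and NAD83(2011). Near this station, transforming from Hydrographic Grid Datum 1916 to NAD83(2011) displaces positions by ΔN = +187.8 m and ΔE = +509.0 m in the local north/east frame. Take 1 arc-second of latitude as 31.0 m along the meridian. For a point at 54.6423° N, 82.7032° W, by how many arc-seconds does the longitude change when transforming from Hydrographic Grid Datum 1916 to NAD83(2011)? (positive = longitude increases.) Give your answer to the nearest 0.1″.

At latitude 54.6423°, cos φ = 0.578679.
1″ of longitude at this latitude = 31.00 × cos φ = 17.9391 m, so Δλ = 509.0 / 17.9391 = 28.374″.

Δλ = 28.4″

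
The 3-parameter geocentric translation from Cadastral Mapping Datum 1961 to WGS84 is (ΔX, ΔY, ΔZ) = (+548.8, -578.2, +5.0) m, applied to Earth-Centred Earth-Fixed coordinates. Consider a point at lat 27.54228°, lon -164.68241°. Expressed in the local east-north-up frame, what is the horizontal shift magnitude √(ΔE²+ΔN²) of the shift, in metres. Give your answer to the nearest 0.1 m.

The local east axis at (φ, λ) is (−sin λ, cos λ, 0), so ΔE = −sin(-164.68241°)·548.8 + cos(-164.68241°)·(-578.2) = 702.64 m.
The local north axis is (−sin φ cos λ, −sin φ sin λ, cos φ), giving ΔN = 244.752 − 70.629 + 4.433 = 178.56 m.
Horizontal magnitude = √(ΔE² + ΔN²) = √(702.64² + 178.56²) = 724.97 m.

725.0 m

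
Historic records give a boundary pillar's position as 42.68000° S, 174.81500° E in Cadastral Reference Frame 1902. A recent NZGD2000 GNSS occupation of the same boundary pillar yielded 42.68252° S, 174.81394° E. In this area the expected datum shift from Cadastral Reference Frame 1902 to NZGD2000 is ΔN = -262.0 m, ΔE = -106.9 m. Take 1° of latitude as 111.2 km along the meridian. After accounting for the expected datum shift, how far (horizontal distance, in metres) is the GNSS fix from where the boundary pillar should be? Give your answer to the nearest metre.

27 m

Observed coordinate differences: Δφ = -0.00252°, Δλ = -0.00106°.
Converting to metres (1° lat = 111200 m, cos φ = 0.735151): observed ΔN = -280.2 m, observed ΔE = -86.7 m.
Subtracting the expected shift leaves a residual of -280.2 − (-262.0) = -18.2 m north and -86.7 − (-106.9) = 20.2 m east.
Residual distance = √((-18.2)² + 20.2²) = 27.2 m.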